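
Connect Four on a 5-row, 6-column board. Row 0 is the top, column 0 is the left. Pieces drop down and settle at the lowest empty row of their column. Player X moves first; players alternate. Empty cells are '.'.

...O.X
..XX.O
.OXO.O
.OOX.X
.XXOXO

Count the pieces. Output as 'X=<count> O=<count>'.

X=9 O=9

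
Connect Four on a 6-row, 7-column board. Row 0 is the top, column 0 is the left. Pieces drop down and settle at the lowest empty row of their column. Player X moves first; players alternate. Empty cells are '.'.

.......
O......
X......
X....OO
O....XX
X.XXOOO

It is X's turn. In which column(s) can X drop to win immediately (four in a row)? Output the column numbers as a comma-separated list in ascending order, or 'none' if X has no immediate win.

Answer: 1

Derivation:
col 0: drop X → no win
col 1: drop X → WIN!
col 2: drop X → no win
col 3: drop X → no win
col 4: drop X → no win
col 5: drop X → no win
col 6: drop X → no win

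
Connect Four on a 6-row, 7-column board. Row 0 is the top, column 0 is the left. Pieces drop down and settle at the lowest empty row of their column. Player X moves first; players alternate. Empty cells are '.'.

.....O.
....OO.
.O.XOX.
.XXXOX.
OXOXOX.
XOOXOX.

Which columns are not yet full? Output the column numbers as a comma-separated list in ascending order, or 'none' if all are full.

col 0: top cell = '.' → open
col 1: top cell = '.' → open
col 2: top cell = '.' → open
col 3: top cell = '.' → open
col 4: top cell = '.' → open
col 5: top cell = 'O' → FULL
col 6: top cell = '.' → open

Answer: 0,1,2,3,4,6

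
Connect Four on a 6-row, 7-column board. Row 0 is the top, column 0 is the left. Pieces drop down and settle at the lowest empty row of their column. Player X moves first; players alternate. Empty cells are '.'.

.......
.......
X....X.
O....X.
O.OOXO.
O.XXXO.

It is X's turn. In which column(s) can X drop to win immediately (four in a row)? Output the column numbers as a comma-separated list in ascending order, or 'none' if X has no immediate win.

Answer: 1

Derivation:
col 0: drop X → no win
col 1: drop X → WIN!
col 2: drop X → no win
col 3: drop X → no win
col 4: drop X → no win
col 5: drop X → no win
col 6: drop X → no win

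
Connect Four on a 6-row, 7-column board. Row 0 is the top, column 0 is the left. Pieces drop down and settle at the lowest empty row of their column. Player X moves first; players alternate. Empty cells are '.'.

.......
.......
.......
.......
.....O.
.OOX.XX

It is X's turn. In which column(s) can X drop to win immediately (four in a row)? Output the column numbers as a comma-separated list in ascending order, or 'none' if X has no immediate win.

Answer: 4

Derivation:
col 0: drop X → no win
col 1: drop X → no win
col 2: drop X → no win
col 3: drop X → no win
col 4: drop X → WIN!
col 5: drop X → no win
col 6: drop X → no win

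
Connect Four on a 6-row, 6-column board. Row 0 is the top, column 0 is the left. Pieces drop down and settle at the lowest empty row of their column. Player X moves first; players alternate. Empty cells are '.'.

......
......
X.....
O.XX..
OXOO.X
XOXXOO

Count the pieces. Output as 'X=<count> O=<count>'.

X=8 O=7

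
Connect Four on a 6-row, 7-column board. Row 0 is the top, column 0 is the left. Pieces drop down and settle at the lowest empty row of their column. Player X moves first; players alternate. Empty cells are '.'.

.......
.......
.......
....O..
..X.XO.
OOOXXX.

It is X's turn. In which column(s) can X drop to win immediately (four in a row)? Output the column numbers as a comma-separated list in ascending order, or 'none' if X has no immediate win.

Answer: 6

Derivation:
col 0: drop X → no win
col 1: drop X → no win
col 2: drop X → no win
col 3: drop X → no win
col 4: drop X → no win
col 5: drop X → no win
col 6: drop X → WIN!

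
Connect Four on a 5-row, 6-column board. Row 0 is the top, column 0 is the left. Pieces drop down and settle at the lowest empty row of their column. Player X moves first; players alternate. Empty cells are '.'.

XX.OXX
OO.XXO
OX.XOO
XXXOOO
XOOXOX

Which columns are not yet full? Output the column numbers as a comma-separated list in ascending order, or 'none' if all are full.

Answer: 2

Derivation:
col 0: top cell = 'X' → FULL
col 1: top cell = 'X' → FULL
col 2: top cell = '.' → open
col 3: top cell = 'O' → FULL
col 4: top cell = 'X' → FULL
col 5: top cell = 'X' → FULL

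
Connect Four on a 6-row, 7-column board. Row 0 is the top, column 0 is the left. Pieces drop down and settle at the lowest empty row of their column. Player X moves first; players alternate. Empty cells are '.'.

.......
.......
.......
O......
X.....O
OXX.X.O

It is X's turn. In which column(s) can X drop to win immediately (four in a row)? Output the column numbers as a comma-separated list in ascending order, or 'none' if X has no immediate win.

Answer: 3

Derivation:
col 0: drop X → no win
col 1: drop X → no win
col 2: drop X → no win
col 3: drop X → WIN!
col 4: drop X → no win
col 5: drop X → no win
col 6: drop X → no win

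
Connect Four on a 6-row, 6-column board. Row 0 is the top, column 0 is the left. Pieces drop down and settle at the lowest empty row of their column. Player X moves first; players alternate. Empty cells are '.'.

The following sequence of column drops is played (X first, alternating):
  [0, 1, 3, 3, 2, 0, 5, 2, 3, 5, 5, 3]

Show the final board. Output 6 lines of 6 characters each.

Move 1: X drops in col 0, lands at row 5
Move 2: O drops in col 1, lands at row 5
Move 3: X drops in col 3, lands at row 5
Move 4: O drops in col 3, lands at row 4
Move 5: X drops in col 2, lands at row 5
Move 6: O drops in col 0, lands at row 4
Move 7: X drops in col 5, lands at row 5
Move 8: O drops in col 2, lands at row 4
Move 9: X drops in col 3, lands at row 3
Move 10: O drops in col 5, lands at row 4
Move 11: X drops in col 5, lands at row 3
Move 12: O drops in col 3, lands at row 2

Answer: ......
......
...O..
...X.X
O.OO.O
XOXX.X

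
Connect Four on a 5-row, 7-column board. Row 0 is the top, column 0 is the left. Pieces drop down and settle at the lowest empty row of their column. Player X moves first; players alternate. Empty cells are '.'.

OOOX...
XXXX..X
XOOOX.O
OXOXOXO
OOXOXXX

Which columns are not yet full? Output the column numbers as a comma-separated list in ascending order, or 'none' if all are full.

Answer: 4,5,6

Derivation:
col 0: top cell = 'O' → FULL
col 1: top cell = 'O' → FULL
col 2: top cell = 'O' → FULL
col 3: top cell = 'X' → FULL
col 4: top cell = '.' → open
col 5: top cell = '.' → open
col 6: top cell = '.' → open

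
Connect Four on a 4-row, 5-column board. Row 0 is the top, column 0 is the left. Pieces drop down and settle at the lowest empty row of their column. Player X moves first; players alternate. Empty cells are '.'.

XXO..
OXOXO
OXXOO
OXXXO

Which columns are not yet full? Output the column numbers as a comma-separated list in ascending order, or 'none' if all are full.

Answer: 3,4

Derivation:
col 0: top cell = 'X' → FULL
col 1: top cell = 'X' → FULL
col 2: top cell = 'O' → FULL
col 3: top cell = '.' → open
col 4: top cell = '.' → open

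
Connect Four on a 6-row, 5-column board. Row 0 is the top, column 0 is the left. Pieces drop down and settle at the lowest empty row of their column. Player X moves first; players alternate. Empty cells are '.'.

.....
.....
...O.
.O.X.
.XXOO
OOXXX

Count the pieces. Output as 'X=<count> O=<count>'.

X=6 O=6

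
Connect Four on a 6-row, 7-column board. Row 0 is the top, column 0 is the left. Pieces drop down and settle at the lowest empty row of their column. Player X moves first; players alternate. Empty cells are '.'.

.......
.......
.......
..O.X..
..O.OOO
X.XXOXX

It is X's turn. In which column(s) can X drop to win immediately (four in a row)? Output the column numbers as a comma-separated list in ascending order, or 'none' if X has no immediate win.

col 0: drop X → no win
col 1: drop X → WIN!
col 2: drop X → no win
col 3: drop X → no win
col 4: drop X → no win
col 5: drop X → no win
col 6: drop X → no win

Answer: 1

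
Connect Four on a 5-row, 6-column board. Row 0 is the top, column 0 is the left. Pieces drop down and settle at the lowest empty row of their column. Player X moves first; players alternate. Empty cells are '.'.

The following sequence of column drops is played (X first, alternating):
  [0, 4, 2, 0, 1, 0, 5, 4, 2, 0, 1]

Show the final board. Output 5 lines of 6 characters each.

Answer: ......
O.....
O.....
OXX.O.
XXX.OX

Derivation:
Move 1: X drops in col 0, lands at row 4
Move 2: O drops in col 4, lands at row 4
Move 3: X drops in col 2, lands at row 4
Move 4: O drops in col 0, lands at row 3
Move 5: X drops in col 1, lands at row 4
Move 6: O drops in col 0, lands at row 2
Move 7: X drops in col 5, lands at row 4
Move 8: O drops in col 4, lands at row 3
Move 9: X drops in col 2, lands at row 3
Move 10: O drops in col 0, lands at row 1
Move 11: X drops in col 1, lands at row 3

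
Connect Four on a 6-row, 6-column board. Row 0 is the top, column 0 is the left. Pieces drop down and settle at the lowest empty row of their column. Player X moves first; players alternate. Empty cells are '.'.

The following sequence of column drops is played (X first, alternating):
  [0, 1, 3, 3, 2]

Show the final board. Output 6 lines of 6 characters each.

Answer: ......
......
......
......
...O..
XOXX..

Derivation:
Move 1: X drops in col 0, lands at row 5
Move 2: O drops in col 1, lands at row 5
Move 3: X drops in col 3, lands at row 5
Move 4: O drops in col 3, lands at row 4
Move 5: X drops in col 2, lands at row 5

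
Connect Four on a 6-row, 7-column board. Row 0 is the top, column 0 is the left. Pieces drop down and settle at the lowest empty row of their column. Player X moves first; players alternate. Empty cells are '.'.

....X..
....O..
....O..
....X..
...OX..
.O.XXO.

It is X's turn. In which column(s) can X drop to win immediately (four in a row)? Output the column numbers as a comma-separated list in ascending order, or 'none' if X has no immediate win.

col 0: drop X → no win
col 1: drop X → no win
col 2: drop X → no win
col 3: drop X → no win
col 5: drop X → no win
col 6: drop X → no win

Answer: none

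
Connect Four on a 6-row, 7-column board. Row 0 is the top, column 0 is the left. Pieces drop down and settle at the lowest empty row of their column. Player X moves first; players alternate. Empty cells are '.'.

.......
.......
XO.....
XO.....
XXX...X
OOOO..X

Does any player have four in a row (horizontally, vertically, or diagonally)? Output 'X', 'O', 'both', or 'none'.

O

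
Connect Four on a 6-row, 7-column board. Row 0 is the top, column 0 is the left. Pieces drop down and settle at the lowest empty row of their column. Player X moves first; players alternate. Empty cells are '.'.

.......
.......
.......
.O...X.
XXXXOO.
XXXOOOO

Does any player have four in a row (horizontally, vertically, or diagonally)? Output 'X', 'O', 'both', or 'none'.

both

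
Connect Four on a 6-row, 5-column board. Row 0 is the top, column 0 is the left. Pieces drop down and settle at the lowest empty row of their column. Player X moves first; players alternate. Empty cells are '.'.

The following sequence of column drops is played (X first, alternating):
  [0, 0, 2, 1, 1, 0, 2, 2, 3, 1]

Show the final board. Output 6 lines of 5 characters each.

Move 1: X drops in col 0, lands at row 5
Move 2: O drops in col 0, lands at row 4
Move 3: X drops in col 2, lands at row 5
Move 4: O drops in col 1, lands at row 5
Move 5: X drops in col 1, lands at row 4
Move 6: O drops in col 0, lands at row 3
Move 7: X drops in col 2, lands at row 4
Move 8: O drops in col 2, lands at row 3
Move 9: X drops in col 3, lands at row 5
Move 10: O drops in col 1, lands at row 3

Answer: .....
.....
.....
OOO..
OXX..
XOXX.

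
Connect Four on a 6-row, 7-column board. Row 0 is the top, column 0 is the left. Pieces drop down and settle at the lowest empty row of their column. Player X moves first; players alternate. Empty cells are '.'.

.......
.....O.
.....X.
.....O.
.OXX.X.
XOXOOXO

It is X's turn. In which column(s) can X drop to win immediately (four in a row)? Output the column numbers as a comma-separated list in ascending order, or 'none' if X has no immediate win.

col 0: drop X → no win
col 1: drop X → no win
col 2: drop X → no win
col 3: drop X → no win
col 4: drop X → WIN!
col 5: drop X → no win
col 6: drop X → no win

Answer: 4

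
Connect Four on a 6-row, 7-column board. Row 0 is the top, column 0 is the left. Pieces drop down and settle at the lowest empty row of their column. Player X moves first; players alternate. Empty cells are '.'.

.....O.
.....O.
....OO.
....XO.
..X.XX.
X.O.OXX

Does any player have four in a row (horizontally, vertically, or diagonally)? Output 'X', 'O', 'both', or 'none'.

O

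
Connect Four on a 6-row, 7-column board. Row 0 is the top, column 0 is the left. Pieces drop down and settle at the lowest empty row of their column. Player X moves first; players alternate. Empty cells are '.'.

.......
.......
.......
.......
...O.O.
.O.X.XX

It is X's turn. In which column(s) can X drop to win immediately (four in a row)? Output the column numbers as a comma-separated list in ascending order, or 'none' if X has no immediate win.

Answer: 4

Derivation:
col 0: drop X → no win
col 1: drop X → no win
col 2: drop X → no win
col 3: drop X → no win
col 4: drop X → WIN!
col 5: drop X → no win
col 6: drop X → no win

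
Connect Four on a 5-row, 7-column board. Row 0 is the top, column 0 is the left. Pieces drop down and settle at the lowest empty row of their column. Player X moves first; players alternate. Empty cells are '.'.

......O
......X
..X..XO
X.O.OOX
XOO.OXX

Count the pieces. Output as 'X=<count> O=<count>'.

X=8 O=8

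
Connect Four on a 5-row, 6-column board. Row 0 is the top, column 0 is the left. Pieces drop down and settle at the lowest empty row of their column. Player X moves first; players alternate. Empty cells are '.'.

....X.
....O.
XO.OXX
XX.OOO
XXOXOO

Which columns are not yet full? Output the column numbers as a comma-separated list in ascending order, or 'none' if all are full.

Answer: 0,1,2,3,5

Derivation:
col 0: top cell = '.' → open
col 1: top cell = '.' → open
col 2: top cell = '.' → open
col 3: top cell = '.' → open
col 4: top cell = 'X' → FULL
col 5: top cell = '.' → open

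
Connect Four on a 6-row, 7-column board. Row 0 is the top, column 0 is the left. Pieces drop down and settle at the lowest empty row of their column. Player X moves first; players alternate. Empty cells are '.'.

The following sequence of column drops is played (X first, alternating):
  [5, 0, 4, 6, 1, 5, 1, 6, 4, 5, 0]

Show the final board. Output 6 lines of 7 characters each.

Answer: .......
.......
.......
.....O.
XX..XOO
OX..XXO

Derivation:
Move 1: X drops in col 5, lands at row 5
Move 2: O drops in col 0, lands at row 5
Move 3: X drops in col 4, lands at row 5
Move 4: O drops in col 6, lands at row 5
Move 5: X drops in col 1, lands at row 5
Move 6: O drops in col 5, lands at row 4
Move 7: X drops in col 1, lands at row 4
Move 8: O drops in col 6, lands at row 4
Move 9: X drops in col 4, lands at row 4
Move 10: O drops in col 5, lands at row 3
Move 11: X drops in col 0, lands at row 4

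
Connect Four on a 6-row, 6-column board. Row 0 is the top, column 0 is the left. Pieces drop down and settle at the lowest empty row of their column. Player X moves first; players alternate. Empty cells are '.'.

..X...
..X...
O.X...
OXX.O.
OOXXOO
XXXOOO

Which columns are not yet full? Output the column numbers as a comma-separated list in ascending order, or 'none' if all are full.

Answer: 0,1,3,4,5

Derivation:
col 0: top cell = '.' → open
col 1: top cell = '.' → open
col 2: top cell = 'X' → FULL
col 3: top cell = '.' → open
col 4: top cell = '.' → open
col 5: top cell = '.' → open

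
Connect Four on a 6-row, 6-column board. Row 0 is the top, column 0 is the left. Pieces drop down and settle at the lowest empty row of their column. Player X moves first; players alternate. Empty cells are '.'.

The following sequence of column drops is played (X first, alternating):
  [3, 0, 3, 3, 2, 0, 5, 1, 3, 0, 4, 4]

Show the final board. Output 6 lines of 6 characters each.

Move 1: X drops in col 3, lands at row 5
Move 2: O drops in col 0, lands at row 5
Move 3: X drops in col 3, lands at row 4
Move 4: O drops in col 3, lands at row 3
Move 5: X drops in col 2, lands at row 5
Move 6: O drops in col 0, lands at row 4
Move 7: X drops in col 5, lands at row 5
Move 8: O drops in col 1, lands at row 5
Move 9: X drops in col 3, lands at row 2
Move 10: O drops in col 0, lands at row 3
Move 11: X drops in col 4, lands at row 5
Move 12: O drops in col 4, lands at row 4

Answer: ......
......
...X..
O..O..
O..XO.
OOXXXX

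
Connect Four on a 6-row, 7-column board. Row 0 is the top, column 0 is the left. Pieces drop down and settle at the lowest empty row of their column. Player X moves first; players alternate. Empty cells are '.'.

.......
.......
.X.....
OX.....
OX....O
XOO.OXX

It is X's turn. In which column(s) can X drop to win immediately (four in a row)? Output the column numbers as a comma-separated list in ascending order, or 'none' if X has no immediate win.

col 0: drop X → no win
col 1: drop X → WIN!
col 2: drop X → no win
col 3: drop X → no win
col 4: drop X → no win
col 5: drop X → no win
col 6: drop X → no win

Answer: 1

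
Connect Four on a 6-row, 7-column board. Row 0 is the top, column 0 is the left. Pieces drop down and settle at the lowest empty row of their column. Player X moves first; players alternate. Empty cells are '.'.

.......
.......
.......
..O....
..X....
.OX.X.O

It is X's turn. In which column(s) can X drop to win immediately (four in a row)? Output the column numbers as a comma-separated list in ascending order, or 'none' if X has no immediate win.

col 0: drop X → no win
col 1: drop X → no win
col 2: drop X → no win
col 3: drop X → no win
col 4: drop X → no win
col 5: drop X → no win
col 6: drop X → no win

Answer: none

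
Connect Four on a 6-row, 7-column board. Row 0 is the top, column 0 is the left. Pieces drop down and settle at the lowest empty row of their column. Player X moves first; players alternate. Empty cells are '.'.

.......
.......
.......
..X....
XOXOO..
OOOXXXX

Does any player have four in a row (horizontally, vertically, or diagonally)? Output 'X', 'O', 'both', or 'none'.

X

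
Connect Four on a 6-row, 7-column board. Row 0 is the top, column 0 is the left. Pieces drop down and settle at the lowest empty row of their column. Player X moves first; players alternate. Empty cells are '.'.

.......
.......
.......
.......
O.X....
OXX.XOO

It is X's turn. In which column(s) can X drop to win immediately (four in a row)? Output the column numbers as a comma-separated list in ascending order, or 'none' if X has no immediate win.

col 0: drop X → no win
col 1: drop X → no win
col 2: drop X → no win
col 3: drop X → WIN!
col 4: drop X → no win
col 5: drop X → no win
col 6: drop X → no win

Answer: 3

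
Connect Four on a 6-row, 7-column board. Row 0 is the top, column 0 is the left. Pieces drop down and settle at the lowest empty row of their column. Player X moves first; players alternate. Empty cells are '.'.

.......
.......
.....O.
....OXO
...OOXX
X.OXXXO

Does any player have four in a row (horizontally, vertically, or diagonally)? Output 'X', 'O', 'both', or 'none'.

O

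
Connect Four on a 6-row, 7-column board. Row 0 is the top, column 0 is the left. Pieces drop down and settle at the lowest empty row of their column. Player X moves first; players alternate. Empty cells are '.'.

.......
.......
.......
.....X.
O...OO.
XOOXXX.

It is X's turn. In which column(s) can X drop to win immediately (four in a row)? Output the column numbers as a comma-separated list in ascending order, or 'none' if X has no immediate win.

Answer: 6

Derivation:
col 0: drop X → no win
col 1: drop X → no win
col 2: drop X → no win
col 3: drop X → no win
col 4: drop X → no win
col 5: drop X → no win
col 6: drop X → WIN!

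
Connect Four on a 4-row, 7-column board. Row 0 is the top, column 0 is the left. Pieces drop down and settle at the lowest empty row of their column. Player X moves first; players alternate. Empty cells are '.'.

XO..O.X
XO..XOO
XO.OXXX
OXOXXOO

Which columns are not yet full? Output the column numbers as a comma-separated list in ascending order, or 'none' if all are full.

col 0: top cell = 'X' → FULL
col 1: top cell = 'O' → FULL
col 2: top cell = '.' → open
col 3: top cell = '.' → open
col 4: top cell = 'O' → FULL
col 5: top cell = '.' → open
col 6: top cell = 'X' → FULL

Answer: 2,3,5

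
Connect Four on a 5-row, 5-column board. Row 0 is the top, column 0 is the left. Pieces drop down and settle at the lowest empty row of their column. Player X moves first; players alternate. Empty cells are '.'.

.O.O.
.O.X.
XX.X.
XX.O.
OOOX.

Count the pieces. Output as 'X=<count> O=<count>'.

X=7 O=7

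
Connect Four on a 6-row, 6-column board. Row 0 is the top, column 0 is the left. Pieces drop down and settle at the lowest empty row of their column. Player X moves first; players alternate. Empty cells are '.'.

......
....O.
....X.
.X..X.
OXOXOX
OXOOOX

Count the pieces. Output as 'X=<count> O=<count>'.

X=8 O=8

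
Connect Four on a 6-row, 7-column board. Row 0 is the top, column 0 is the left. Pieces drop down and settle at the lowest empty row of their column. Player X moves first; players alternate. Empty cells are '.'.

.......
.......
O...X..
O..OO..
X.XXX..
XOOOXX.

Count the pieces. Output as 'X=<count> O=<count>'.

X=8 O=7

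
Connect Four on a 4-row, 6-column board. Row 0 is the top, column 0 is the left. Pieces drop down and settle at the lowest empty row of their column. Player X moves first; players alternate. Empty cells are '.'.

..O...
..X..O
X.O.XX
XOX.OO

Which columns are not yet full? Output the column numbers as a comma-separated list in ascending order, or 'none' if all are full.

Answer: 0,1,3,4,5

Derivation:
col 0: top cell = '.' → open
col 1: top cell = '.' → open
col 2: top cell = 'O' → FULL
col 3: top cell = '.' → open
col 4: top cell = '.' → open
col 5: top cell = '.' → open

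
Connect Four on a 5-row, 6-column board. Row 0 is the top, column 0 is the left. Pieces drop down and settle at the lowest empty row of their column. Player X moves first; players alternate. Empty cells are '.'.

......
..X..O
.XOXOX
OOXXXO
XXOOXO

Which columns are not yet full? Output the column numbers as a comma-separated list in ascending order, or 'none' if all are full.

col 0: top cell = '.' → open
col 1: top cell = '.' → open
col 2: top cell = '.' → open
col 3: top cell = '.' → open
col 4: top cell = '.' → open
col 5: top cell = '.' → open

Answer: 0,1,2,3,4,5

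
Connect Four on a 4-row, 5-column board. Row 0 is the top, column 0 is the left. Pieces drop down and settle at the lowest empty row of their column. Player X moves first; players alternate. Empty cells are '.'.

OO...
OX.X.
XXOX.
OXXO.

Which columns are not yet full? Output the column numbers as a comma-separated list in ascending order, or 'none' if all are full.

Answer: 2,3,4

Derivation:
col 0: top cell = 'O' → FULL
col 1: top cell = 'O' → FULL
col 2: top cell = '.' → open
col 3: top cell = '.' → open
col 4: top cell = '.' → open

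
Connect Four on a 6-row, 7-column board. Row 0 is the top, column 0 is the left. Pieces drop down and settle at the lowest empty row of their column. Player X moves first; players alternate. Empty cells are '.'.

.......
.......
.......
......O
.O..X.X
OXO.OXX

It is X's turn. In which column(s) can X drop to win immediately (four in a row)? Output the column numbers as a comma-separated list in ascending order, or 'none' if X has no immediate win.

col 0: drop X → no win
col 1: drop X → no win
col 2: drop X → no win
col 3: drop X → no win
col 4: drop X → no win
col 5: drop X → no win
col 6: drop X → no win

Answer: none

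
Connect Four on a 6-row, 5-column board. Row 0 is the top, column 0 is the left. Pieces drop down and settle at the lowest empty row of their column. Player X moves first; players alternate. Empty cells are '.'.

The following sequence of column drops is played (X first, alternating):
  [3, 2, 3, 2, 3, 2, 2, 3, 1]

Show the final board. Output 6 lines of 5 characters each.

Move 1: X drops in col 3, lands at row 5
Move 2: O drops in col 2, lands at row 5
Move 3: X drops in col 3, lands at row 4
Move 4: O drops in col 2, lands at row 4
Move 5: X drops in col 3, lands at row 3
Move 6: O drops in col 2, lands at row 3
Move 7: X drops in col 2, lands at row 2
Move 8: O drops in col 3, lands at row 2
Move 9: X drops in col 1, lands at row 5

Answer: .....
.....
..XO.
..OX.
..OX.
.XOX.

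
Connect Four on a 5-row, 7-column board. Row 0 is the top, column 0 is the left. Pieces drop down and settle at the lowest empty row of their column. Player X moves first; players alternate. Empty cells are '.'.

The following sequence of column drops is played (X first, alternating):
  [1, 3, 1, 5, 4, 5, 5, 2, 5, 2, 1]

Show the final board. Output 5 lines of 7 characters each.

Answer: .......
.....X.
.X...X.
.XO..O.
.XOOXO.

Derivation:
Move 1: X drops in col 1, lands at row 4
Move 2: O drops in col 3, lands at row 4
Move 3: X drops in col 1, lands at row 3
Move 4: O drops in col 5, lands at row 4
Move 5: X drops in col 4, lands at row 4
Move 6: O drops in col 5, lands at row 3
Move 7: X drops in col 5, lands at row 2
Move 8: O drops in col 2, lands at row 4
Move 9: X drops in col 5, lands at row 1
Move 10: O drops in col 2, lands at row 3
Move 11: X drops in col 1, lands at row 2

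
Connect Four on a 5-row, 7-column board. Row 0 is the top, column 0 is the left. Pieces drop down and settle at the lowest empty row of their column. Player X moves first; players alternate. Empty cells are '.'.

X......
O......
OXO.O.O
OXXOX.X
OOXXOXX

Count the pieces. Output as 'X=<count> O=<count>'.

X=10 O=10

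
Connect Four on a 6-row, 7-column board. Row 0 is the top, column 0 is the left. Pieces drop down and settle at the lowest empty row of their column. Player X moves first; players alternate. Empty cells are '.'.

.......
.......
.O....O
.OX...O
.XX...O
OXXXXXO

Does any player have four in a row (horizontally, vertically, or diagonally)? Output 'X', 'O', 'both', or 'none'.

both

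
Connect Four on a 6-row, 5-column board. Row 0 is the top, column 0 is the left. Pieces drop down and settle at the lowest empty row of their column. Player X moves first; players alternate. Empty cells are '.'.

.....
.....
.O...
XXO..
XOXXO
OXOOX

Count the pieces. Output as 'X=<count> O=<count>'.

X=7 O=7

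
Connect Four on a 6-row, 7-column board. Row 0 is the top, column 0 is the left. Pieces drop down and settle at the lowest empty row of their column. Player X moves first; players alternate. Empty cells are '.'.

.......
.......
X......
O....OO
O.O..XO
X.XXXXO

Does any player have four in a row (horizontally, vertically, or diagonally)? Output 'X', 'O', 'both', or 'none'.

X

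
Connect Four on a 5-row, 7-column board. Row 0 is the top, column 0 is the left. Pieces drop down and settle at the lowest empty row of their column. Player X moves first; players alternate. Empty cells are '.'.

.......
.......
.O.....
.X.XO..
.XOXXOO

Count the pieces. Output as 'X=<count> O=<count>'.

X=5 O=5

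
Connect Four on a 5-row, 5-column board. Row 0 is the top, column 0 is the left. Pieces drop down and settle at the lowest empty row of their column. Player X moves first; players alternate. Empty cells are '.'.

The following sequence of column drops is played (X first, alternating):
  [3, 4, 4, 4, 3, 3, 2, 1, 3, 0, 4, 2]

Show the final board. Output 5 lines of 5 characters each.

Answer: .....
...XX
...OO
..OXX
OOXXO

Derivation:
Move 1: X drops in col 3, lands at row 4
Move 2: O drops in col 4, lands at row 4
Move 3: X drops in col 4, lands at row 3
Move 4: O drops in col 4, lands at row 2
Move 5: X drops in col 3, lands at row 3
Move 6: O drops in col 3, lands at row 2
Move 7: X drops in col 2, lands at row 4
Move 8: O drops in col 1, lands at row 4
Move 9: X drops in col 3, lands at row 1
Move 10: O drops in col 0, lands at row 4
Move 11: X drops in col 4, lands at row 1
Move 12: O drops in col 2, lands at row 3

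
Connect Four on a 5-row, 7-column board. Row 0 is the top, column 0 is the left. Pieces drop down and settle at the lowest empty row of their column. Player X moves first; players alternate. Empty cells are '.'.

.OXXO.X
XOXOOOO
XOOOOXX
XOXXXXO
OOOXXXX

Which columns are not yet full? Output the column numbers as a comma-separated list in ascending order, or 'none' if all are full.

col 0: top cell = '.' → open
col 1: top cell = 'O' → FULL
col 2: top cell = 'X' → FULL
col 3: top cell = 'X' → FULL
col 4: top cell = 'O' → FULL
col 5: top cell = '.' → open
col 6: top cell = 'X' → FULL

Answer: 0,5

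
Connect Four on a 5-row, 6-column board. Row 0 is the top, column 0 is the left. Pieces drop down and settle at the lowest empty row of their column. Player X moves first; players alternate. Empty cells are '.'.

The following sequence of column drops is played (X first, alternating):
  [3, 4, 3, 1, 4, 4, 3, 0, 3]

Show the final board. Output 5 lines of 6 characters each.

Answer: ......
...X..
...XO.
...XX.
OO.XO.

Derivation:
Move 1: X drops in col 3, lands at row 4
Move 2: O drops in col 4, lands at row 4
Move 3: X drops in col 3, lands at row 3
Move 4: O drops in col 1, lands at row 4
Move 5: X drops in col 4, lands at row 3
Move 6: O drops in col 4, lands at row 2
Move 7: X drops in col 3, lands at row 2
Move 8: O drops in col 0, lands at row 4
Move 9: X drops in col 3, lands at row 1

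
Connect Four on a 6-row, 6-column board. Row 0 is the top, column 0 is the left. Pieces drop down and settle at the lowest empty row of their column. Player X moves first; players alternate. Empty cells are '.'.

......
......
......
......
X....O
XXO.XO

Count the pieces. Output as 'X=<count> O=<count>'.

X=4 O=3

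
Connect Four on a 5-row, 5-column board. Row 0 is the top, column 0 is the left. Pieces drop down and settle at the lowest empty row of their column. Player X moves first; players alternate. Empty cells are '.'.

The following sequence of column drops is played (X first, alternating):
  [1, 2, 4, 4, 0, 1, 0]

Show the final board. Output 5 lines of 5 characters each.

Move 1: X drops in col 1, lands at row 4
Move 2: O drops in col 2, lands at row 4
Move 3: X drops in col 4, lands at row 4
Move 4: O drops in col 4, lands at row 3
Move 5: X drops in col 0, lands at row 4
Move 6: O drops in col 1, lands at row 3
Move 7: X drops in col 0, lands at row 3

Answer: .....
.....
.....
XO..O
XXO.X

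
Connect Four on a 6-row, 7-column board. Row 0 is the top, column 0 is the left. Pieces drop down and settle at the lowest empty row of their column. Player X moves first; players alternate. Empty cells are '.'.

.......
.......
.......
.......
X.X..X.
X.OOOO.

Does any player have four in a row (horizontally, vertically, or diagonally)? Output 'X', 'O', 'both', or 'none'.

O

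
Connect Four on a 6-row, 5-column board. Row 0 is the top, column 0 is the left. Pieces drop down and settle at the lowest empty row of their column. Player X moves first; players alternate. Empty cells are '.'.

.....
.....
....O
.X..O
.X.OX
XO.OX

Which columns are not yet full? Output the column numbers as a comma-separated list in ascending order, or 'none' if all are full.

Answer: 0,1,2,3,4

Derivation:
col 0: top cell = '.' → open
col 1: top cell = '.' → open
col 2: top cell = '.' → open
col 3: top cell = '.' → open
col 4: top cell = '.' → open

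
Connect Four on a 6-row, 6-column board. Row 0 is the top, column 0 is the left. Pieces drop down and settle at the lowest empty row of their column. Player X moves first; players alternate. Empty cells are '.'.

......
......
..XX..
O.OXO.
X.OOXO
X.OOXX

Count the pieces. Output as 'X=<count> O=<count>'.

X=8 O=8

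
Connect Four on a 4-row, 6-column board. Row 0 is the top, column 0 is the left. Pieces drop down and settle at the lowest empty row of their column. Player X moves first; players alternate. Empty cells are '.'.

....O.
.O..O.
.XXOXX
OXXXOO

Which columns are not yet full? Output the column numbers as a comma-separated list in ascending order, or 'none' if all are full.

col 0: top cell = '.' → open
col 1: top cell = '.' → open
col 2: top cell = '.' → open
col 3: top cell = '.' → open
col 4: top cell = 'O' → FULL
col 5: top cell = '.' → open

Answer: 0,1,2,3,5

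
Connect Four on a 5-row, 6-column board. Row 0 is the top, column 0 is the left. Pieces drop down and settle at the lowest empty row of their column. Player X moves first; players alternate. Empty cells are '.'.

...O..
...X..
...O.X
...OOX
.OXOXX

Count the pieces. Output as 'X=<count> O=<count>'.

X=6 O=6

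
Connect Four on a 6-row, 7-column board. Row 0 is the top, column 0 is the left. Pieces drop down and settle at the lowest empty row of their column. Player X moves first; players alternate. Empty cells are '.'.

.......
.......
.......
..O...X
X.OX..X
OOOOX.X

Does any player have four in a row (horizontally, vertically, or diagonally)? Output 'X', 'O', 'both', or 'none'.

O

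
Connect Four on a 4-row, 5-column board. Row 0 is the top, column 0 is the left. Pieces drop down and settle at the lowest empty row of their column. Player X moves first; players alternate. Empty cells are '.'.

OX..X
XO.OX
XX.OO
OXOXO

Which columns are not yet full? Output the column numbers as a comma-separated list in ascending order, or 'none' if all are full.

col 0: top cell = 'O' → FULL
col 1: top cell = 'X' → FULL
col 2: top cell = '.' → open
col 3: top cell = '.' → open
col 4: top cell = 'X' → FULL

Answer: 2,3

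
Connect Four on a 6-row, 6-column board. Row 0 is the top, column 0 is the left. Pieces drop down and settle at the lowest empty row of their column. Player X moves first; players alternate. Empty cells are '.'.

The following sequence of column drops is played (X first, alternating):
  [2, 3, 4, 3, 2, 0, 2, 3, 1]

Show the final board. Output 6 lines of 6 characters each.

Move 1: X drops in col 2, lands at row 5
Move 2: O drops in col 3, lands at row 5
Move 3: X drops in col 4, lands at row 5
Move 4: O drops in col 3, lands at row 4
Move 5: X drops in col 2, lands at row 4
Move 6: O drops in col 0, lands at row 5
Move 7: X drops in col 2, lands at row 3
Move 8: O drops in col 3, lands at row 3
Move 9: X drops in col 1, lands at row 5

Answer: ......
......
......
..XO..
..XO..
OXXOX.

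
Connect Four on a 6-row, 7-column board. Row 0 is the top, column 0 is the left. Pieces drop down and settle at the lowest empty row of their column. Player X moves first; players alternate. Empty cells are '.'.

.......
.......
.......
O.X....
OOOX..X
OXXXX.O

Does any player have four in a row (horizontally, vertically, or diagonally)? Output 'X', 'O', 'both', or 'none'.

X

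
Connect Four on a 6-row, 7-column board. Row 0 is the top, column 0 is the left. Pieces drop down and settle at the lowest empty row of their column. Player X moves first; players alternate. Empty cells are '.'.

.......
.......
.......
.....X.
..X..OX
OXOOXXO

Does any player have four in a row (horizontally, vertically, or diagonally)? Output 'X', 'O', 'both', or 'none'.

none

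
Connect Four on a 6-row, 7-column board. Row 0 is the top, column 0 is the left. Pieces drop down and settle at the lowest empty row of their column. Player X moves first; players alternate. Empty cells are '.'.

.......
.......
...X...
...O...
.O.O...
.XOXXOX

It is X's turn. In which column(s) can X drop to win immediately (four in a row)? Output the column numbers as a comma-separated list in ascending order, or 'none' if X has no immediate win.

col 0: drop X → no win
col 1: drop X → no win
col 2: drop X → no win
col 3: drop X → no win
col 4: drop X → no win
col 5: drop X → no win
col 6: drop X → no win

Answer: none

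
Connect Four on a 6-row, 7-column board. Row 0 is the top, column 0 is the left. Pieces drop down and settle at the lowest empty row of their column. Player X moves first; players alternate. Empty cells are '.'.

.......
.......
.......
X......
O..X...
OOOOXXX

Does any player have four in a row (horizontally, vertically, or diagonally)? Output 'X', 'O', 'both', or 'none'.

O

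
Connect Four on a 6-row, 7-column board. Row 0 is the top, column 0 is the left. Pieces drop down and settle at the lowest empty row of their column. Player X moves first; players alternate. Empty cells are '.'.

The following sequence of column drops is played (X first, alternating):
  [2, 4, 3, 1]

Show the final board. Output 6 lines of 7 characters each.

Answer: .......
.......
.......
.......
.......
.OXXO..

Derivation:
Move 1: X drops in col 2, lands at row 5
Move 2: O drops in col 4, lands at row 5
Move 3: X drops in col 3, lands at row 5
Move 4: O drops in col 1, lands at row 5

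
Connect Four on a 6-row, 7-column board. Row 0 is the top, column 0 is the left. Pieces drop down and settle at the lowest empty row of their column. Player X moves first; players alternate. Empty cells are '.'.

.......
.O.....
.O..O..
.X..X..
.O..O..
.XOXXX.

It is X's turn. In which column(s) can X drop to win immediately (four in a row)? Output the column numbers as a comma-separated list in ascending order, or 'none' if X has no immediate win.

col 0: drop X → no win
col 1: drop X → no win
col 2: drop X → no win
col 3: drop X → no win
col 4: drop X → no win
col 5: drop X → no win
col 6: drop X → WIN!

Answer: 6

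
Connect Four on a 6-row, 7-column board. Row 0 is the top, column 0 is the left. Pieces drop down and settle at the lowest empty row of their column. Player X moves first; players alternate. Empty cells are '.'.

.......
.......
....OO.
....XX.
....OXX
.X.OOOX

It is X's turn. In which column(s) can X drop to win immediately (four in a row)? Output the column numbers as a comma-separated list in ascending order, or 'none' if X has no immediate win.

Answer: none

Derivation:
col 0: drop X → no win
col 1: drop X → no win
col 2: drop X → no win
col 3: drop X → no win
col 4: drop X → no win
col 5: drop X → no win
col 6: drop X → no win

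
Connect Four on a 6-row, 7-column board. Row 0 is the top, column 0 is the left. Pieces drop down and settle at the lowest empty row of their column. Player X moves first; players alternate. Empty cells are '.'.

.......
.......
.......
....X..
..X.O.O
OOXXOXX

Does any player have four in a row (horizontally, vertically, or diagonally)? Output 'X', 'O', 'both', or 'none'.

none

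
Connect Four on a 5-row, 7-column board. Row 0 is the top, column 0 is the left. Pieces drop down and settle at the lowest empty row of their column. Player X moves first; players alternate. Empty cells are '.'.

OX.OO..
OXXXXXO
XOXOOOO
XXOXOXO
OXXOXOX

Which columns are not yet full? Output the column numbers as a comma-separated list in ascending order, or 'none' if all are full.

Answer: 2,5,6

Derivation:
col 0: top cell = 'O' → FULL
col 1: top cell = 'X' → FULL
col 2: top cell = '.' → open
col 3: top cell = 'O' → FULL
col 4: top cell = 'O' → FULL
col 5: top cell = '.' → open
col 6: top cell = '.' → open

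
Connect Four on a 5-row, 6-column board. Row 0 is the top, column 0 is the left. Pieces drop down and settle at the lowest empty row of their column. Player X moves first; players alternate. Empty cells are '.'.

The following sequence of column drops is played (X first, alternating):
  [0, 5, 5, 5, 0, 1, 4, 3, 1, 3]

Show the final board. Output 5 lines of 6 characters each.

Move 1: X drops in col 0, lands at row 4
Move 2: O drops in col 5, lands at row 4
Move 3: X drops in col 5, lands at row 3
Move 4: O drops in col 5, lands at row 2
Move 5: X drops in col 0, lands at row 3
Move 6: O drops in col 1, lands at row 4
Move 7: X drops in col 4, lands at row 4
Move 8: O drops in col 3, lands at row 4
Move 9: X drops in col 1, lands at row 3
Move 10: O drops in col 3, lands at row 3

Answer: ......
......
.....O
XX.O.X
XO.OXO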